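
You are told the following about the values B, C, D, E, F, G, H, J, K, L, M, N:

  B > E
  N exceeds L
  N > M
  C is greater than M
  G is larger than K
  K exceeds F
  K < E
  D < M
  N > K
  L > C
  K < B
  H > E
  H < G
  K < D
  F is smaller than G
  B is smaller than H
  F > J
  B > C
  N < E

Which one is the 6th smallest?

C

The consecutive relations fix a unique order: J < F < K < D < M < C < L < N < E < B < H < G.
The 6th smallest is C.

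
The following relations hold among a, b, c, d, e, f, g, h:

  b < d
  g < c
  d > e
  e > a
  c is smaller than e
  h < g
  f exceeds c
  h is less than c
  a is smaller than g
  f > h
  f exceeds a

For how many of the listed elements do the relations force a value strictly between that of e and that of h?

Chaining upward from h reaches: g, c, f, d.
Chaining downward from e reaches: a, g, c.
Strictly between h and e are those in both lists: g, c — 2 elements.

2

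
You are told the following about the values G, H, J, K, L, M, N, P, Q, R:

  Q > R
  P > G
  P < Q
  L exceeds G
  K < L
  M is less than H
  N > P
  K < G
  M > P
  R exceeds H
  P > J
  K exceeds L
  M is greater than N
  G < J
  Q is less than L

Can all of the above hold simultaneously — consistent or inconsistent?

inconsistent

Chaining the given relations yields K < G < J < P < N < M < H < R < Q < L, so K < L. But one relation states L < K. These cannot both hold.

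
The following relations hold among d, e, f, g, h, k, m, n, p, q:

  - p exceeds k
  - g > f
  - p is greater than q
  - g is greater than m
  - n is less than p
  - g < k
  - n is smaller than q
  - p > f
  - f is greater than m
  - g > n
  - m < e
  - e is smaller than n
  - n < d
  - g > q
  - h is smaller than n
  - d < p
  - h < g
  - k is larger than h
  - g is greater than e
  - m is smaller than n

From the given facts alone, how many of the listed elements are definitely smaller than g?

From g the given relations immediately reach m, e, h, n, f, q.
No other element is forced below g by the given relations, so the count is 6.

6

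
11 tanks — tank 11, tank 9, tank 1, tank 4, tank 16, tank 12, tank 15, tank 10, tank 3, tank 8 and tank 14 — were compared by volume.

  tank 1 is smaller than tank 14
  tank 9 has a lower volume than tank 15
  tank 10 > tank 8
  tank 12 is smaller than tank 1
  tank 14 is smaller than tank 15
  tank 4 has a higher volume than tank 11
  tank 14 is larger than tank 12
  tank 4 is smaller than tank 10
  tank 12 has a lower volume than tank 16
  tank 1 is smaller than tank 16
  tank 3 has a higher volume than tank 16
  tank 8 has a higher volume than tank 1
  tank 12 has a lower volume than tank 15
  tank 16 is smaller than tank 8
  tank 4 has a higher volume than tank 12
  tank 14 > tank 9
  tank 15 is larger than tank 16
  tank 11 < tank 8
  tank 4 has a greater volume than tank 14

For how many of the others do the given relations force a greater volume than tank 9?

4

From tank 9 the given relations immediately reach tank 14, tank 15.
From those, tank 4 — 3 in total.
From those, tank 10 — 4 in total.
No other element is forced above tank 9 by the given relations, so the count is 4.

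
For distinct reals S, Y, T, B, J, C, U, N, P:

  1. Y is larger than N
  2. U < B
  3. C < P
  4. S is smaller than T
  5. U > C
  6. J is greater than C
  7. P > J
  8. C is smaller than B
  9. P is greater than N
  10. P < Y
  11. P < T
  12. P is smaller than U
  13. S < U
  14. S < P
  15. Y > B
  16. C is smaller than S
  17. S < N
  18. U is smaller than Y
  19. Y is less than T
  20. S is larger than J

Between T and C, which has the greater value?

T

Link the given pairs in sequence: C < J; J < S; S < N; N < P; P < U; U < B; B < Y; Y < T.
Chaining these gives C < J < S < N < P < U < B < Y < T.
So C < T; T is the larger of the two.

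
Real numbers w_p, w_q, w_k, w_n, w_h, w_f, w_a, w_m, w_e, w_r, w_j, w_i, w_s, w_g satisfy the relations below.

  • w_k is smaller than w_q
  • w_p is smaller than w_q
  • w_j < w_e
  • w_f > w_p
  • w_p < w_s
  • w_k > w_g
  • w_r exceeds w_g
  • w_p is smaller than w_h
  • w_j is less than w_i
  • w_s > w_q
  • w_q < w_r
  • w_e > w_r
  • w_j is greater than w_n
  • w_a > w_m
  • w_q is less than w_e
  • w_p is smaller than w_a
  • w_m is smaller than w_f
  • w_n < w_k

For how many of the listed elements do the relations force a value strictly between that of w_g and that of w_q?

The relations place w_g below w_q. An element lies strictly between them when it is forced above w_g and also forced below w_q.
Above w_g: {w_k, w_r, w_e, w_s}. Below w_q: {w_p, w_n, w_k}.
Intersection: {w_k} — 1.

1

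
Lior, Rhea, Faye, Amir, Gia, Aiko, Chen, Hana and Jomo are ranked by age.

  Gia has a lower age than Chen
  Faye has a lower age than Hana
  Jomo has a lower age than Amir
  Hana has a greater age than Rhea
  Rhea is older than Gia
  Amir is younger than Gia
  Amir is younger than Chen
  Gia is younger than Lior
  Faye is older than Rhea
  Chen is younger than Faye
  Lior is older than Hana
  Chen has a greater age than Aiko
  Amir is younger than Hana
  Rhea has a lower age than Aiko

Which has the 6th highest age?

Rhea

Piecing the relations together gives one ordering: Jomo < Amir < Gia < Rhea < Aiko < Chen < Faye < Hana < Lior.
Counting 6 from the largest end gives Rhea.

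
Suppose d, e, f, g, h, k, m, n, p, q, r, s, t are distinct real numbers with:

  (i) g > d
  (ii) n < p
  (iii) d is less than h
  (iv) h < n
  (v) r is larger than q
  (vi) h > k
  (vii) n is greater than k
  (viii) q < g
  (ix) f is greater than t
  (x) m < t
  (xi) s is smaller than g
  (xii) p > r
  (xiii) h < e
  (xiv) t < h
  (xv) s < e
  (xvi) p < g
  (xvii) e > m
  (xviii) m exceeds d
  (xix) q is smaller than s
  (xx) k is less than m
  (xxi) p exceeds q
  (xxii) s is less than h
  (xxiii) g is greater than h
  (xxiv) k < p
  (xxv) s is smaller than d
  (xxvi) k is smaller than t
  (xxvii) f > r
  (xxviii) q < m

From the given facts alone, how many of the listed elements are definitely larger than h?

The elements the relations force above h are e, n, p, g — no chain reaches any other.
That is 4.

4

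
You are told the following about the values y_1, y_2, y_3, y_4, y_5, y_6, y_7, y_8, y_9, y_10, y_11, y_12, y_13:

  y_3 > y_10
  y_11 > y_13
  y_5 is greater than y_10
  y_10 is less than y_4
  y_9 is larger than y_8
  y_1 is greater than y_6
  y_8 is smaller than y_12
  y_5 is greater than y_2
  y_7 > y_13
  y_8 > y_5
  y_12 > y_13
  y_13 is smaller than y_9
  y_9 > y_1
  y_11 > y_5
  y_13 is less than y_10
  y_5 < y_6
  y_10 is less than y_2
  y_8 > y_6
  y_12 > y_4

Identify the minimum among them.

y_10 is not least since y_13 < y_10; y_3 is not least since y_10 < y_3; y_2 is not least since y_10 < y_2; y_5 is not least since y_2 < y_5; y_6 is not least since y_5 < y_6; y_11 is not least since y_5 < y_11; y_1 is not least since y_6 < y_1; y_4 is not least since y_10 < y_4; y_8 is not least since y_5 < y_8; y_12 is not least since y_8 < y_12; y_9 is not least since y_8 < y_9; y_7 is not least since y_13 < y_7.
Only y_13 has nothing below it, so y_13 is the minimum.

y_13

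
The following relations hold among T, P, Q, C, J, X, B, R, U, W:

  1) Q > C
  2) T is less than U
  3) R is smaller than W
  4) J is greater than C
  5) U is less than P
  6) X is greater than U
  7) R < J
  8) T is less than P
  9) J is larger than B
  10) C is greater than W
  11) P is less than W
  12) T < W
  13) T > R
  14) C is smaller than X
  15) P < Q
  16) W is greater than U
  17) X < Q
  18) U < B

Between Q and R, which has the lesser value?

R

Link the given pairs in sequence: R < T; T < U; U < P; P < W; W < C; C < X; X < Q.
Chaining these gives R < T < U < P < W < C < X < Q.
So R < Q; R is the smaller of the two.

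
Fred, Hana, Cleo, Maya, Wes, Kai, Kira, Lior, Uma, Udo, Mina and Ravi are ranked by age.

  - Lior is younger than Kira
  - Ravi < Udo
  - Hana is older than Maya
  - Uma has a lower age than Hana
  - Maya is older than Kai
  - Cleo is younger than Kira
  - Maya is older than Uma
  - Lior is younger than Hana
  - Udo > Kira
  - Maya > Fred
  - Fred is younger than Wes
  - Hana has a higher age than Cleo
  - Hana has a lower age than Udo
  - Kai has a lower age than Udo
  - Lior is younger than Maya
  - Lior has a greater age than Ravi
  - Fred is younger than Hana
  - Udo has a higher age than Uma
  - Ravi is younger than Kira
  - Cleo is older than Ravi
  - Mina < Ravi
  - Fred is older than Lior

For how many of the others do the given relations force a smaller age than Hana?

From Hana the given relations immediately reach Uma, Lior, Fred, Maya, Cleo.
From those, Kai, Ravi — 7 in total.
From those, Mina — 8 in total.
No other element is forced below Hana by the given relations, so the count is 8.

8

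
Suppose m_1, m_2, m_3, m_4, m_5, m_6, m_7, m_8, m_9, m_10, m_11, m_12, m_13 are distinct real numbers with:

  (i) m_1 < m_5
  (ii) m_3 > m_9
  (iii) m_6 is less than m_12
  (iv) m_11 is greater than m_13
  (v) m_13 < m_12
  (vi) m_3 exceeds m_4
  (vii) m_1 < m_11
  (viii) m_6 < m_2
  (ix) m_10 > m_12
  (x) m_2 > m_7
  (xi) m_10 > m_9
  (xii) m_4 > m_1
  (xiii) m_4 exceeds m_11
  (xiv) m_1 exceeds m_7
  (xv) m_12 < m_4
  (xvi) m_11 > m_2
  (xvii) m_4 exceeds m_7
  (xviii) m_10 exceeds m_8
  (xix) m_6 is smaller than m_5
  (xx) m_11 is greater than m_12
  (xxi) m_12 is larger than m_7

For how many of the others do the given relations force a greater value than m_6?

7

Directly above m_6: m_2, m_12, m_5.
One step further: m_11, m_4, m_10 (6 so far).
One step further: m_3 (7 so far).
Nothing else is reachable above m_6; 7 in all.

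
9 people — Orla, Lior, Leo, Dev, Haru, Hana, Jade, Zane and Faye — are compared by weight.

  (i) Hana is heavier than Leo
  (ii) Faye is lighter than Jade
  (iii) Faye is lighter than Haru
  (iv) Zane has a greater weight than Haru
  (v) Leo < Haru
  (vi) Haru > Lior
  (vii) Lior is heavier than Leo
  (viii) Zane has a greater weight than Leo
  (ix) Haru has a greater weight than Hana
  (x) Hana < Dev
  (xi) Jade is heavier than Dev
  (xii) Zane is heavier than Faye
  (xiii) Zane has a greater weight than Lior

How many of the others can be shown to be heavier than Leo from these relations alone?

From Leo the given relations immediately reach Hana, Lior, Haru, Zane.
From those, Dev — 5 in total.
From those, Jade — 6 in total.
No other element is forced above Leo by the given relations, so the count is 6.

6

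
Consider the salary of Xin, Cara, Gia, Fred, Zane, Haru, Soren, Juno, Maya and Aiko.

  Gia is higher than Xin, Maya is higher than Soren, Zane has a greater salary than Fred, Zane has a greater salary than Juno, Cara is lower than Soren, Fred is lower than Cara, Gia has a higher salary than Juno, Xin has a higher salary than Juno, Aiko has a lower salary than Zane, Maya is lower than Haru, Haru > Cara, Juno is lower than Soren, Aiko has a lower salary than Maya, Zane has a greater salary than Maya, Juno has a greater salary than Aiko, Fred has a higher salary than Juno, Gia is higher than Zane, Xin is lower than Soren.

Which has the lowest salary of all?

Juno is not least since Aiko < Juno; Fred is not least since Juno < Fred; Xin is not least since Juno < Xin; Cara is not least since Fred < Cara; Soren is not least since Juno < Soren; Maya is not least since Aiko < Maya; Zane is not least since Aiko < Zane; Gia is not least since Xin < Gia; Haru is not least since Maya < Haru.
Only Aiko has nothing below it, so Aiko is the lowest salary.

Aiko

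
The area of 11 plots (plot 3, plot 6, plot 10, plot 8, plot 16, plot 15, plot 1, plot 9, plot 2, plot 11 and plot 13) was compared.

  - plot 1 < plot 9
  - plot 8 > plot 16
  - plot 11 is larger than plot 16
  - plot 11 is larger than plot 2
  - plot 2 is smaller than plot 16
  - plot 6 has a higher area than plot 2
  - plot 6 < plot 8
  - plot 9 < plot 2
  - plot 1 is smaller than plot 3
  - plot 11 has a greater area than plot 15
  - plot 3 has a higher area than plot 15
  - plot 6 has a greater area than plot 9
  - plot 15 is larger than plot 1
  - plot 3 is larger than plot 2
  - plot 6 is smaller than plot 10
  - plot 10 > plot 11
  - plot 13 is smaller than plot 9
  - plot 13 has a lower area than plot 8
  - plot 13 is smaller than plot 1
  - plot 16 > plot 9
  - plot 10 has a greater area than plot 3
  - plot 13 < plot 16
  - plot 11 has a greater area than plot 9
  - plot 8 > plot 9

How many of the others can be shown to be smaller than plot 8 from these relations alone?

6

From plot 8 the given relations immediately reach plot 13, plot 9, plot 16, plot 6.
From those, plot 1, plot 2 — 6 in total.
No other element is forced below plot 8 by the given relations, so the count is 6.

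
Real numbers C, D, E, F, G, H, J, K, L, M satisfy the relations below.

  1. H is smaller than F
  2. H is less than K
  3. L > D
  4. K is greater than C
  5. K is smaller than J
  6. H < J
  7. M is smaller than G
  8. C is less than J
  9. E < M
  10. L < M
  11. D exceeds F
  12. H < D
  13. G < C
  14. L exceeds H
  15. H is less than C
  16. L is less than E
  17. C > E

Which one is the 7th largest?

Chaining the given pairs: H < F < D < L < E < M < G < C < K < J.
Counting 7 from the largest end gives L.

L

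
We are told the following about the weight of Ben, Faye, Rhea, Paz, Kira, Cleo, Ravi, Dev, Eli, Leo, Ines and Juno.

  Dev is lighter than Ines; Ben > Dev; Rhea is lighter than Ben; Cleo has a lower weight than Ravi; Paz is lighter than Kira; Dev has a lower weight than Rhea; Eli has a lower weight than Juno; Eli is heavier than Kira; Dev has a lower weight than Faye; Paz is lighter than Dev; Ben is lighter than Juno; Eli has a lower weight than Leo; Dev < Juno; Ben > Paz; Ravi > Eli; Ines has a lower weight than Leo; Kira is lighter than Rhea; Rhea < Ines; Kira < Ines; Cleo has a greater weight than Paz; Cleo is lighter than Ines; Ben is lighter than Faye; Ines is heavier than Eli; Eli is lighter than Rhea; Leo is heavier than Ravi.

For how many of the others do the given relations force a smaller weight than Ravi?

Directly below Ravi: Cleo, Eli.
One step further: Paz, Kira (4 so far).
Nothing else is reachable below Ravi; 4 in all.

4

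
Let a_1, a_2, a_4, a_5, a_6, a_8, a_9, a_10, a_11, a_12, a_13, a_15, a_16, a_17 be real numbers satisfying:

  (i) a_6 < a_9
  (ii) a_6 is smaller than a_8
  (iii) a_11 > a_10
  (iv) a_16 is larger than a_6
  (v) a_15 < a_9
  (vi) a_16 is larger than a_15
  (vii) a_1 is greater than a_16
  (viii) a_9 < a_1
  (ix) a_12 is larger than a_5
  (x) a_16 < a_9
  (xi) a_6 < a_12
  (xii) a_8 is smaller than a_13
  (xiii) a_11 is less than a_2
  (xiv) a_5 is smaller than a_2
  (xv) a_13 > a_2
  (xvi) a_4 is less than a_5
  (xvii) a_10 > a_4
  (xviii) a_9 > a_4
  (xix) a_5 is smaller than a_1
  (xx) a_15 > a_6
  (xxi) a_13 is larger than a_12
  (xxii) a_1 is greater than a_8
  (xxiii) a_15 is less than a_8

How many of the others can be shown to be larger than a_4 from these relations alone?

8

The elements the relations force above a_4 are a_10, a_5, a_11, a_2, a_9, a_1, a_12, a_13 — no chain reaches any other.
That is 8.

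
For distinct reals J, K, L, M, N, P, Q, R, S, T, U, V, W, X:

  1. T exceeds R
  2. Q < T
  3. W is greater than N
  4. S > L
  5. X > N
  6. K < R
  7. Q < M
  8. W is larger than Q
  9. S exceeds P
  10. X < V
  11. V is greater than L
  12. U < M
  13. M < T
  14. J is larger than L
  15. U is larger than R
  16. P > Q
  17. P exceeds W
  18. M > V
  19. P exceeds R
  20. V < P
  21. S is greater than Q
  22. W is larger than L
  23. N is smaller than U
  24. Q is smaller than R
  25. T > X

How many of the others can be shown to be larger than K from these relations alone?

6

Directly above K: R.
One step further: U, T, P (4 so far).
One step further: M, S (6 so far).
No other element is forced above K by the given relations, so the count is 6.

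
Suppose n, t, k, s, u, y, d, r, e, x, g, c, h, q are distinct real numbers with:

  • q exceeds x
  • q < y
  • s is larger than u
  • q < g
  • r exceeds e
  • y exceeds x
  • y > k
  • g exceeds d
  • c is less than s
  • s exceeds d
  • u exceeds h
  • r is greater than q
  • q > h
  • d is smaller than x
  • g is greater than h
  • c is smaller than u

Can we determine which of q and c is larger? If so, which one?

undetermined

Following every chain through c: above c we get u, s.
q is not reached, and no chain runs the other way from q to c.
So the given relations leave the order of c and q undetermined.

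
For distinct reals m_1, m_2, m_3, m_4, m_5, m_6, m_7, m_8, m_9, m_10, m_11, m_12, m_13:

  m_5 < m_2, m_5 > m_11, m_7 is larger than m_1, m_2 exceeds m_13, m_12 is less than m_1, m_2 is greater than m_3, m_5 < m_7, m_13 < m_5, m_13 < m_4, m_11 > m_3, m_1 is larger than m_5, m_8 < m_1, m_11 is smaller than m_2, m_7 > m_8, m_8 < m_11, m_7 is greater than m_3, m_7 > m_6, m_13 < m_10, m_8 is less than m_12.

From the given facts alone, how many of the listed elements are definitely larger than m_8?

The elements the relations force above m_8 are m_11, m_5, m_12, m_1, m_2, m_7 — no chain reaches any other.
That is 6.

6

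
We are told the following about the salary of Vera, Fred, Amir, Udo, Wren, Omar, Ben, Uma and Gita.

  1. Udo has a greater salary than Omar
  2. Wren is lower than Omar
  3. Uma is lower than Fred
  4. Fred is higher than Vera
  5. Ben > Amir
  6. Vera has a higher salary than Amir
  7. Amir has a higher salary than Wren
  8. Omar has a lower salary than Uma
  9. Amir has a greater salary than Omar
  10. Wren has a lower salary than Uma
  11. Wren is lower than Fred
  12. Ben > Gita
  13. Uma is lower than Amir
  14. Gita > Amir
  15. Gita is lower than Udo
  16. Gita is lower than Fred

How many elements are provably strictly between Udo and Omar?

3

Chaining upward from Omar reaches: Uma, Amir, Vera, Gita, Fred, Ben.
Chaining downward from Udo reaches: Wren, Uma, Amir, Gita.
Strictly between Omar and Udo are those in both lists: Uma, Amir, Gita — 3 elements.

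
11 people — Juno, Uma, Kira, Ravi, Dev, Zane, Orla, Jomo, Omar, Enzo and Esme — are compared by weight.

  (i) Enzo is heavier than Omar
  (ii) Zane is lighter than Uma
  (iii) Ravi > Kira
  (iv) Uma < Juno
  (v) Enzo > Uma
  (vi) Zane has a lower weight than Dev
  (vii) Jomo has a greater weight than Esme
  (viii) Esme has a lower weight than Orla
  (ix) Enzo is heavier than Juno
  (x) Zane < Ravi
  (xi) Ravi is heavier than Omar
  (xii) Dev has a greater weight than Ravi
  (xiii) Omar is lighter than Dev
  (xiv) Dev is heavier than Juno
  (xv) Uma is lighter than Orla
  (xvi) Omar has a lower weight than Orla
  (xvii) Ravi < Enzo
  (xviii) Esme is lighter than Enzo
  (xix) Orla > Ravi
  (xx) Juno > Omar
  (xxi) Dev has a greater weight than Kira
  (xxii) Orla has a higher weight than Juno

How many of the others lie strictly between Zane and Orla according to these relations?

Chaining upward from Zane reaches: Uma, Ravi, Juno, Dev, Enzo.
Chaining downward from Orla reaches: Esme, Uma, Omar, Kira, Ravi, Juno.
Strictly between Zane and Orla are those in both lists: Uma, Ravi, Juno — 3 elements.

3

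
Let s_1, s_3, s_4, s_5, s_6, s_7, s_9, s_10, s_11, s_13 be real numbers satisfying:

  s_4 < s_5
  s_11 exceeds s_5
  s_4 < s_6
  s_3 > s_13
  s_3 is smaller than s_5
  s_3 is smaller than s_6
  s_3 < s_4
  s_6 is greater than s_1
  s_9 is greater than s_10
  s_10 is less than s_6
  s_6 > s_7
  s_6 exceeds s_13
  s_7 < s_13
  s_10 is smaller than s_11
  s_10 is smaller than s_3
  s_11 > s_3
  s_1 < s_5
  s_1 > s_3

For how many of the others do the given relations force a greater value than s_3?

5

The elements the relations force above s_3 are s_4, s_1, s_5, s_6, s_11 — no chain reaches any other.
That is 5.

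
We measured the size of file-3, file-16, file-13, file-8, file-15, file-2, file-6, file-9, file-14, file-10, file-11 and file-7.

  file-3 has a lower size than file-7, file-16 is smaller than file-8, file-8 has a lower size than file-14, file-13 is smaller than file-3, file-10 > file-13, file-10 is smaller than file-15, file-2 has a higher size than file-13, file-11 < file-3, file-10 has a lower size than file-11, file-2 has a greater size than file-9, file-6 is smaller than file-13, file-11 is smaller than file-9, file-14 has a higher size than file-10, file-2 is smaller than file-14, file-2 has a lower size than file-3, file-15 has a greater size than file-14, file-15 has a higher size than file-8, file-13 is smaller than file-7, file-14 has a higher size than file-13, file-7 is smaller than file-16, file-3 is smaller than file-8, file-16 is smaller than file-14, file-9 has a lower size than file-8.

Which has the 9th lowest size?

file-16

Chaining the given pairs: file-6 < file-13 < file-10 < file-11 < file-9 < file-2 < file-3 < file-7 < file-16 < file-8 < file-14 < file-15.
Counting 9 from the smallest end gives file-16.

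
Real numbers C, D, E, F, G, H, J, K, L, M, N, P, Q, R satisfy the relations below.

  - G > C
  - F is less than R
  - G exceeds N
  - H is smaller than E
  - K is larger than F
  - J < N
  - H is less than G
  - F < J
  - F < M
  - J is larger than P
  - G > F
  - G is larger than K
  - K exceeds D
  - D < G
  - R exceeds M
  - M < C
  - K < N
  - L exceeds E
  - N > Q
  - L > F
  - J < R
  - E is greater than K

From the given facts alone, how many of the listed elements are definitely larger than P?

Directly above P: J.
One step further: R, N (3 so far).
One step further: G (4 so far).
Nothing else is reachable above P; 4 in all.

4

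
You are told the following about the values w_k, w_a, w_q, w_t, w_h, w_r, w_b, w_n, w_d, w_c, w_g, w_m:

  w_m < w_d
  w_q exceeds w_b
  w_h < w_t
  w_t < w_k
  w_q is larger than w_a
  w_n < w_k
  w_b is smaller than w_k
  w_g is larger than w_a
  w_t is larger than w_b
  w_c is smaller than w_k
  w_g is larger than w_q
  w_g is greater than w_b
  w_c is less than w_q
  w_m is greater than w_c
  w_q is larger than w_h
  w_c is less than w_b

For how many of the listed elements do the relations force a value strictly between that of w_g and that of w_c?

2

The relations place w_c below w_g. An element lies strictly between them when it is forced above w_c and also forced below w_g.
Above w_c: {w_b, w_m, w_d, w_t, w_k, w_q}. Below w_g: {w_a, w_b, w_h, w_q}.
Intersection: {w_b, w_q} — 2.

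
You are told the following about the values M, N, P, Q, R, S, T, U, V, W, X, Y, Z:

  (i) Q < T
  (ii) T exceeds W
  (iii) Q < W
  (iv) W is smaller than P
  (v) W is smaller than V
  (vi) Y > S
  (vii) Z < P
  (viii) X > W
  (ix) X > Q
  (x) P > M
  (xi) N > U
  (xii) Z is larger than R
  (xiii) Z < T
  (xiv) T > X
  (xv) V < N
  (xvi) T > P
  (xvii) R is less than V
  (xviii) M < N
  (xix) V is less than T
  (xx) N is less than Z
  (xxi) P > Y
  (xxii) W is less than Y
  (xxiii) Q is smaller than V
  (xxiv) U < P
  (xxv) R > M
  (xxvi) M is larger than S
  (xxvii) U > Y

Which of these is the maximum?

Chaining downward from T: directly below it, Q, W, V, X, Z, P; then M, Y, U, R, N; then S.
That covers every other element, and nothing is given above T, so T is the maximum.

T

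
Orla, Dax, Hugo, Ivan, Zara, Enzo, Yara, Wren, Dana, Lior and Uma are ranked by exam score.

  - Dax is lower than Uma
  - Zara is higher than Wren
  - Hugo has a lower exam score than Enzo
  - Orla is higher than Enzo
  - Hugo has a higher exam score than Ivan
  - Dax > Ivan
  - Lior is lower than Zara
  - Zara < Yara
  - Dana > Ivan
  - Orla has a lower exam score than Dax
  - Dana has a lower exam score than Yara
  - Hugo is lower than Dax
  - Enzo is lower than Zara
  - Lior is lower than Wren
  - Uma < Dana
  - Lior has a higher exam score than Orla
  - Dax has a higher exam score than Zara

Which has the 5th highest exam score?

Zara

The consecutive relations fix a unique order: Ivan < Hugo < Enzo < Orla < Lior < Wren < Zara < Dax < Uma < Dana < Yara.
Counting 5 from the largest end gives Zara.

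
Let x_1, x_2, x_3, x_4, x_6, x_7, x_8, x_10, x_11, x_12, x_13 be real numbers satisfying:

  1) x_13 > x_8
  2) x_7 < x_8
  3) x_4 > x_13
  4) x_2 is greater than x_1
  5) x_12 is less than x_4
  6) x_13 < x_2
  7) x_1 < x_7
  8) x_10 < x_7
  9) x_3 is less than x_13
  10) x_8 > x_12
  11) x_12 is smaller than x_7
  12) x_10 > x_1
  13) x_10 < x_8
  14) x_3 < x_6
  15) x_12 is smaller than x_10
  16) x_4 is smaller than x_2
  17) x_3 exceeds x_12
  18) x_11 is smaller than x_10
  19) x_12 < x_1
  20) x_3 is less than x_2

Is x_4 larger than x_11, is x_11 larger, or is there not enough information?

x_11 < x_10 and x_10 < x_7 give x_11 < x_7.
With x_7 < x_8: x_11 < x_10 < x_7 < x_8.
Then x_8 < x_13 extends the chain to x_13.
Then x_13 < x_4 extends the chain to x_4.
So x_4 is larger.

x_4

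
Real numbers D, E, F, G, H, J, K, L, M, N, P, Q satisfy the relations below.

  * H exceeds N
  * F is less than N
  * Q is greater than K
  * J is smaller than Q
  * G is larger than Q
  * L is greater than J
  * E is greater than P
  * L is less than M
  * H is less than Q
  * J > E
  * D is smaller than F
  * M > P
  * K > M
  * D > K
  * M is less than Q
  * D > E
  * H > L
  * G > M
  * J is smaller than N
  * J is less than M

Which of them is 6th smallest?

K

Piecing the relations together gives one ordering: P < E < J < L < M < K < D < F < N < H < Q < G.
Counting 6 from the smallest end gives K.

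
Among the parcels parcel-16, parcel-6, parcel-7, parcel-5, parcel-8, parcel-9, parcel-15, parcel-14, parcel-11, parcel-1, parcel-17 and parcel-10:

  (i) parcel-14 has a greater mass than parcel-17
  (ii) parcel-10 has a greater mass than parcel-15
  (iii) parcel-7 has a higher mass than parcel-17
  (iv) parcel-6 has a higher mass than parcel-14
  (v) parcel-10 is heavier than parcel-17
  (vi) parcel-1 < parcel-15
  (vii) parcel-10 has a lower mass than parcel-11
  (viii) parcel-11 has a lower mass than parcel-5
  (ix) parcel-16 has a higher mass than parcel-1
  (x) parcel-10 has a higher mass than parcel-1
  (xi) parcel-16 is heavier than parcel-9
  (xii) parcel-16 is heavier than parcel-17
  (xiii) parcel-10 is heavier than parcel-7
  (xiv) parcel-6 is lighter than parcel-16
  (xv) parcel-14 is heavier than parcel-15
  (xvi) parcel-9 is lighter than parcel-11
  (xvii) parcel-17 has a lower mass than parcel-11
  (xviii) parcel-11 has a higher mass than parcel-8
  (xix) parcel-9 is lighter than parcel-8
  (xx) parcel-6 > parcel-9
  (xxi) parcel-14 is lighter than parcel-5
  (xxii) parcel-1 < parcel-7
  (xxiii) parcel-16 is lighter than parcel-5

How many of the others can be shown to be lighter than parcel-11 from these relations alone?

From parcel-11 the given relations immediately reach parcel-17, parcel-9, parcel-8, parcel-10.
From those, parcel-1, parcel-15, parcel-7 — 7 in total.
No other element is forced below parcel-11 by the given relations, so the count is 7.

7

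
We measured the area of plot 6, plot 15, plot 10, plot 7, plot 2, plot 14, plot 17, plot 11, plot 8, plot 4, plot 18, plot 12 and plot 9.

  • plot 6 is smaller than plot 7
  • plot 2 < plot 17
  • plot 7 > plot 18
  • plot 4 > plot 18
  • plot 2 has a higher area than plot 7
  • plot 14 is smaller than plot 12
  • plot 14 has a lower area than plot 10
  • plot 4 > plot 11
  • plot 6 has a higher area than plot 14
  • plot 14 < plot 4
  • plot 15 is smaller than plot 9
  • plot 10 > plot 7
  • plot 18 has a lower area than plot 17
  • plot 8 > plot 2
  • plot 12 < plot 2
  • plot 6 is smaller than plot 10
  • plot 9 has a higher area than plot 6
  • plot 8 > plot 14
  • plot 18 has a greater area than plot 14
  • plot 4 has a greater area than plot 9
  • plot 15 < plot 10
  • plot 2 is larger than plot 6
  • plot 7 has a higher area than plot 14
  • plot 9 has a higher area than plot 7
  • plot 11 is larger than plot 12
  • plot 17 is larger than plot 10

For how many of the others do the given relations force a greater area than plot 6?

From plot 6 the given relations immediately reach plot 7, plot 10, plot 2, plot 9.
From those, plot 8, plot 17, plot 4 — 7 in total.
No other element is forced above plot 6 by the given relations, so the count is 7.

7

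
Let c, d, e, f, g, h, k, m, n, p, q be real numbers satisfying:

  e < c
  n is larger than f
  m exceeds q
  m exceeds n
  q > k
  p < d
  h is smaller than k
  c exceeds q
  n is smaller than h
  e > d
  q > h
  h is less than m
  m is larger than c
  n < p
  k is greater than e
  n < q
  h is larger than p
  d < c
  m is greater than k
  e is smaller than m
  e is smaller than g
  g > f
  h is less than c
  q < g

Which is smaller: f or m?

f

f < n and n < p give f < p.
Then p < d extends the chain to d.
With d < e: f < n < p < d < e.
With e < k: f < n < p < d < e < k.
With k < q: f < n < p < d < e < k < q.
With q < c: f < n < p < d < e < k < q < c.
With c < m: f < n < p < d < e < k < q < c < m.
So f < m; f is the smaller of the two.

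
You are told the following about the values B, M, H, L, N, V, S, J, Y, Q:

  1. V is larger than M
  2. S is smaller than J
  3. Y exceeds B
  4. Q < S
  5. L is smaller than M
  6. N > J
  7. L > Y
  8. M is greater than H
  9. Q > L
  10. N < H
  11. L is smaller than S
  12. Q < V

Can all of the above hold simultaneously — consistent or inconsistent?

The single ordering B < Y < L < Q < S < J < N < H < M < V satisfies every listed relation, so no contradiction arises.

consistent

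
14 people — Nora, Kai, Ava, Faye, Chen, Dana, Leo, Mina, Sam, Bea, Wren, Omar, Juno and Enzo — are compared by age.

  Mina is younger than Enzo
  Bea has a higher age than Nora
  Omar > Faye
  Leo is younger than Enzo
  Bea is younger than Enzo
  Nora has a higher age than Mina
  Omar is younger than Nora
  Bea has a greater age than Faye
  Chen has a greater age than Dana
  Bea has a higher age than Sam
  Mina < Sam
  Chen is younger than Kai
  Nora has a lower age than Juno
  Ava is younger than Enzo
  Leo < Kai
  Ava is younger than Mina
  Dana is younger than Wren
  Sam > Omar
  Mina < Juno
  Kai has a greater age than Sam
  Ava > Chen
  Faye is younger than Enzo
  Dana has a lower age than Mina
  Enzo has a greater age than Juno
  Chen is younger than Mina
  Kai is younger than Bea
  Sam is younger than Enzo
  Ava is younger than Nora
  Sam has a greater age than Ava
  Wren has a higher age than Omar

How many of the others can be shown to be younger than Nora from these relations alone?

6

Directly below Nora: Omar, Ava, Mina.
One step further: Faye, Dana, Chen (6 so far).
No other element is forced below Nora by the given relations, so the count is 6.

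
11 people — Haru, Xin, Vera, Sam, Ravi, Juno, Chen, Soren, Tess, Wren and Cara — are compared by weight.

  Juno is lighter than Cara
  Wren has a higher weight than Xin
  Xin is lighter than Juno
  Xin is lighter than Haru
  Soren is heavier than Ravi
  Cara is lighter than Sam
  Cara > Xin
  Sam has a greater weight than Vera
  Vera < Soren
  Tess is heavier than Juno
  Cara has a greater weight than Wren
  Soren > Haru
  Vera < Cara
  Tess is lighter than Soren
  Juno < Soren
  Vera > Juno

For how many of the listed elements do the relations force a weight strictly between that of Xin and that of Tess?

1

The relations place Xin below Tess. An element lies strictly between them when it is forced above Xin and also forced below Tess.
Above Xin: {Juno, Vera, Wren, Cara, Sam, Haru, Soren}. Below Tess: {Juno}.
Intersection: {Juno} — 1.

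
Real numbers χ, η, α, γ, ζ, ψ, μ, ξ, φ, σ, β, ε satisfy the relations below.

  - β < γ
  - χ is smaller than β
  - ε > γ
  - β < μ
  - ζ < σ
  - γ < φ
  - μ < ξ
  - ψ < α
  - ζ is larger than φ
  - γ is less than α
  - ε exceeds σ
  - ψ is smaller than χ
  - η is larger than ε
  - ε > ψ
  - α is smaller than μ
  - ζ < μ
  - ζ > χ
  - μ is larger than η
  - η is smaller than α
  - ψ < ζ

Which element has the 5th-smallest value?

φ

The consecutive relations fix a unique order: ψ < χ < β < γ < φ < ζ < σ < ε < η < α < μ < ξ.
Counting 5 from the smallest end gives φ.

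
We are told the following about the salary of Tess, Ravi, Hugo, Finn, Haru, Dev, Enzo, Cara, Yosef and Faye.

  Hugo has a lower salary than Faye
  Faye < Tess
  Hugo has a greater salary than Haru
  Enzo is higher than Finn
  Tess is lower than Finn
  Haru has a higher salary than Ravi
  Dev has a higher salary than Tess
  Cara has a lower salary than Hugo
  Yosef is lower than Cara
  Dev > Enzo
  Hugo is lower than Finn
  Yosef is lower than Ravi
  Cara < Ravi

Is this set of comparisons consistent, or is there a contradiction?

The single ordering Yosef < Cara < Ravi < Haru < Hugo < Faye < Tess < Finn < Enzo < Dev satisfies every listed relation, so no contradiction arises.

consistent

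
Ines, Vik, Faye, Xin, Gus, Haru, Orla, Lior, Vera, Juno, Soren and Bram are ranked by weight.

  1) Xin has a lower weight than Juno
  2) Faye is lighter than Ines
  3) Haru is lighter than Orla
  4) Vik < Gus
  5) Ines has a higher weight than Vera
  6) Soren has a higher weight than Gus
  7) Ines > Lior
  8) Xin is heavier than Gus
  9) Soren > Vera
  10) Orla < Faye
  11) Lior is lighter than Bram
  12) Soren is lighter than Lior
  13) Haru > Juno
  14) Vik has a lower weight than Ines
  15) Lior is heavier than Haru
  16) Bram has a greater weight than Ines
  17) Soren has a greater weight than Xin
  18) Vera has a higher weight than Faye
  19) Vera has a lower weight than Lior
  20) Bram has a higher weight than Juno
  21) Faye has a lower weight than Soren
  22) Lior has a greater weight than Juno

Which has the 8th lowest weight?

Vera

The consecutive relations fix a unique order: Vik < Gus < Xin < Juno < Haru < Orla < Faye < Vera < Soren < Lior < Ines < Bram.
The 8th smallest is Vera.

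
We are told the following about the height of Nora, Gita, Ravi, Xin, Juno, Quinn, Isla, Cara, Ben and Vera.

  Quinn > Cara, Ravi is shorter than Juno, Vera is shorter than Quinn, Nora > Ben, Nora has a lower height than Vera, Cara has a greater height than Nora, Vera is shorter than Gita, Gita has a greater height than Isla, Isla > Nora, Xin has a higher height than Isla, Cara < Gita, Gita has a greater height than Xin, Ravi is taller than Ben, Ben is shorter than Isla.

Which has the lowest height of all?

Ben

Chaining upward from Ben: directly above it, Nora, Isla, Ravi; then Vera, Cara, Xin, Gita, Juno; then Quinn.
That covers every other element, and nothing is given below Ben, so Ben is the lowest height.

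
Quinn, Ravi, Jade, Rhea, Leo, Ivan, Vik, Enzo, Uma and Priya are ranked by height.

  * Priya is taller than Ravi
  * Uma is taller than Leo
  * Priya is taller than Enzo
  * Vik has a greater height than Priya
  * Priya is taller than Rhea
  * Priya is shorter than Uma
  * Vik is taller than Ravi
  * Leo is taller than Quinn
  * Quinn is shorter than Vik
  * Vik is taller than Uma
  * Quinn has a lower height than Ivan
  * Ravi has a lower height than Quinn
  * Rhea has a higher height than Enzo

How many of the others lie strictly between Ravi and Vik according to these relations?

The relations place Ravi below Vik. An element lies strictly between them when it is forced above Ravi and also forced below Vik.
Above Ravi: {Quinn, Leo, Priya, Uma, Ivan}. Below Vik: {Enzo, Rhea, Quinn, Leo, Priya, Uma}.
Intersection: {Quinn, Leo, Priya, Uma} — 4.

4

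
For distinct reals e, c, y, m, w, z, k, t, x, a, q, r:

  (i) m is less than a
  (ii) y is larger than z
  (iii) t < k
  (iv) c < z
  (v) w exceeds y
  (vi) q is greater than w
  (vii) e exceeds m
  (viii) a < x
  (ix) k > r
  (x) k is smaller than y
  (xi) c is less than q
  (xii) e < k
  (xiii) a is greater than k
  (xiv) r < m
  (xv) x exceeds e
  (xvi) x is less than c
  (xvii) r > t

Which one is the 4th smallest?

e

The consecutive relations fix a unique order: t < r < m < e < k < a < x < c < z < y < w < q.
The 4th smallest is e.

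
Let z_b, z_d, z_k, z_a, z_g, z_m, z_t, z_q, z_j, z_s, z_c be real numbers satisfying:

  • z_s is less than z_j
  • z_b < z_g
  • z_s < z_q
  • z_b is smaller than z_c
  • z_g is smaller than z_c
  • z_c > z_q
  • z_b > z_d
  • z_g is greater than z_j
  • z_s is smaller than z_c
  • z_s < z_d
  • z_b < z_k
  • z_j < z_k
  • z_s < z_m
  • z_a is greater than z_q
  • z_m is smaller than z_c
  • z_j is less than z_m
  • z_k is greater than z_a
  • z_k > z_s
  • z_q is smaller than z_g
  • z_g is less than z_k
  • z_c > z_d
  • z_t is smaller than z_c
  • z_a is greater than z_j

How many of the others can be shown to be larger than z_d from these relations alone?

From z_d the given relations immediately reach z_b, z_c.
From those, z_g, z_k — 4 in total.
Nothing else is reachable above z_d; 4 in all.

4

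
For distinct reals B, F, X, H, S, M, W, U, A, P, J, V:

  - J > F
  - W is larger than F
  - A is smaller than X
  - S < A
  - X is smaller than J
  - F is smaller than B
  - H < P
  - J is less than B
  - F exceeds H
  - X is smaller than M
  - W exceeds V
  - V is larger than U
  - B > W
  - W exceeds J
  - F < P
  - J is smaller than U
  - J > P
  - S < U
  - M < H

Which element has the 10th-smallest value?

Piecing the relations together gives one ordering: S < A < X < M < H < F < P < J < U < V < W < B.
The 10th smallest is V.

V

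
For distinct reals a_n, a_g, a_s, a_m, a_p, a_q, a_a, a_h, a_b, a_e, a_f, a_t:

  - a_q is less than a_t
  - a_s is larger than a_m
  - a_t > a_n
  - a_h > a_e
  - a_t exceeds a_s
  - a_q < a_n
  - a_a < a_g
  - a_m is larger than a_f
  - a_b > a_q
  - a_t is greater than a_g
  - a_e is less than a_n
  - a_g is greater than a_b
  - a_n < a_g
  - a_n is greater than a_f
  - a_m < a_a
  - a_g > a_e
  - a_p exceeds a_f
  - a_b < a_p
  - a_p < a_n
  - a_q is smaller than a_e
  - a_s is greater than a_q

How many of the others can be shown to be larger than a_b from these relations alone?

4

From a_b the given relations immediately reach a_p, a_g.
From those, a_n, a_t — 4 in total.
No other element is forced above a_b by the given relations, so the count is 4.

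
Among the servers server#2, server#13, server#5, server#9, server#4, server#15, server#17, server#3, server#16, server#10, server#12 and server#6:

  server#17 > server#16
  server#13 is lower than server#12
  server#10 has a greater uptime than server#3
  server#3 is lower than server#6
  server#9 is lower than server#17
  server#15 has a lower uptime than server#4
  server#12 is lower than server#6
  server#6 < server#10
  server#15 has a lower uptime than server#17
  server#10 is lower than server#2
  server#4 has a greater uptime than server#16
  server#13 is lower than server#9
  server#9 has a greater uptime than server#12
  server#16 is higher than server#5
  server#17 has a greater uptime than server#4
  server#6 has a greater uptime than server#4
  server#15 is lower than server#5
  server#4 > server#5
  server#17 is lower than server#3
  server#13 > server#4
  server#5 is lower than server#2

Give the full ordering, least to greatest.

Each adjacent pair is fixed by a given relation: server#15 < server#5; server#5 < server#16; server#16 < server#4; server#4 < server#13; server#13 < server#12; server#12 < server#9; server#9 < server#17; server#17 < server#3; server#3 < server#6; server#6 < server#10; server#10 < server#2. Chaining them end to end gives the full order.

server#15 < server#5 < server#16 < server#4 < server#13 < server#12 < server#9 < server#17 < server#3 < server#6 < server#10 < server#2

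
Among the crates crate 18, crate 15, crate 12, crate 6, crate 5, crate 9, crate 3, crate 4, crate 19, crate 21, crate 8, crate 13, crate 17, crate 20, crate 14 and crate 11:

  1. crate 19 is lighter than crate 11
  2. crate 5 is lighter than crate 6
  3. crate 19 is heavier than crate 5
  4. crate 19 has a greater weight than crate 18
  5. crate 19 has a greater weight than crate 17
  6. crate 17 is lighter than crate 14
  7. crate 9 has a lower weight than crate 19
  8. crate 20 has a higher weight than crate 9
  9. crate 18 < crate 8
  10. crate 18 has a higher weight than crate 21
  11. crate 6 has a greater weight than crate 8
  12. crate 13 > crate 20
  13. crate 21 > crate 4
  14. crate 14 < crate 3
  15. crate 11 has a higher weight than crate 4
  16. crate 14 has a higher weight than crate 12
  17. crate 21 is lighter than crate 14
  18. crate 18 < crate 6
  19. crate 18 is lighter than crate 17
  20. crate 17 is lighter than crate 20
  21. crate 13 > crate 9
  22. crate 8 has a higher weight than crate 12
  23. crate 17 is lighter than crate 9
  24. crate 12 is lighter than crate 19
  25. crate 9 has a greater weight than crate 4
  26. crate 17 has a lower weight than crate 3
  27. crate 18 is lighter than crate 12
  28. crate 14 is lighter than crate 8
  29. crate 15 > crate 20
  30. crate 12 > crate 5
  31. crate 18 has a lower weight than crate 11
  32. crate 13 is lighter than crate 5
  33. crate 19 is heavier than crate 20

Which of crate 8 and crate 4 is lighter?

Chaining the given relations: crate 4 < crate 21 < crate 18 < crate 17 < crate 9 < crate 20 < crate 13 < crate 5 < crate 12 < crate 14 < crate 8.
So crate 4 < crate 8; crate 4 is the lighter of the two.

crate 4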